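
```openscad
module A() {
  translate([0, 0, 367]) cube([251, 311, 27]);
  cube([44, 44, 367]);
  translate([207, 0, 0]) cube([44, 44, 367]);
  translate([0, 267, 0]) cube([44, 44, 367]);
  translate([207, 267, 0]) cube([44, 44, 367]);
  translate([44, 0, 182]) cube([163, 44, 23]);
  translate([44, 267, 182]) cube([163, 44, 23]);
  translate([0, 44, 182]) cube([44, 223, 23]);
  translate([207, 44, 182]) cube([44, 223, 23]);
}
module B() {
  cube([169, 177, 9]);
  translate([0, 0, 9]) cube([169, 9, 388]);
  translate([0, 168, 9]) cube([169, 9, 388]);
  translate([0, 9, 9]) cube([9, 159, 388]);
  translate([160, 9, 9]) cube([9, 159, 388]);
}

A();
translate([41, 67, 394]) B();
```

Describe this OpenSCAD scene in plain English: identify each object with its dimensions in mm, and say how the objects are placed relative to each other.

A is a four-legged stool. The seat is a 251×311×27 mm slab whose top surface is at z = 394 mm; four square legs, each 44×44 mm in cross-section, run from the floor (z = 0) to the underside of the seat, each flush with a corner of the seat. Four stretchers, 44 mm wide and 23 mm tall, connect adjacent legs with their undersides at z = 182 mm, each running between the inner faces of the legs it joins and aligned with the legs' outer faces on the other axis.

B is an open-topped rectangular box: outside dimensions 169×177×397 mm, with a uniform wall and base thickness of 9 mm. The base is a full 169×177 slab on the floor; four walls sit on top of the base. The front and back walls (the −y and +y sides) span the full width; the two side walls fit between them.

The open box is on top of the stool, centred.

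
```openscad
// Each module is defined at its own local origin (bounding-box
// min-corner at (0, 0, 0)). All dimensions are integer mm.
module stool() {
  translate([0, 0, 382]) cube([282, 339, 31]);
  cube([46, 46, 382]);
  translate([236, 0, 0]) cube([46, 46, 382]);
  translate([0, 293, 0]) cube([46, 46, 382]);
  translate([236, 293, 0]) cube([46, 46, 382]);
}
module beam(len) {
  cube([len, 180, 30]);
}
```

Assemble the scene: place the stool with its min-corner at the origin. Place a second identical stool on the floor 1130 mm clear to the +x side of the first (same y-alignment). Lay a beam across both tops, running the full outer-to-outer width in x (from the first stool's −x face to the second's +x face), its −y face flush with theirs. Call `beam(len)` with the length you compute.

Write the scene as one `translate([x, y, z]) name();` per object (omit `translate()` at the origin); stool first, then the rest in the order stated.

stool();
translate([1412, 0, 0]) stool();
translate([0, 0, 413]) beam(1694);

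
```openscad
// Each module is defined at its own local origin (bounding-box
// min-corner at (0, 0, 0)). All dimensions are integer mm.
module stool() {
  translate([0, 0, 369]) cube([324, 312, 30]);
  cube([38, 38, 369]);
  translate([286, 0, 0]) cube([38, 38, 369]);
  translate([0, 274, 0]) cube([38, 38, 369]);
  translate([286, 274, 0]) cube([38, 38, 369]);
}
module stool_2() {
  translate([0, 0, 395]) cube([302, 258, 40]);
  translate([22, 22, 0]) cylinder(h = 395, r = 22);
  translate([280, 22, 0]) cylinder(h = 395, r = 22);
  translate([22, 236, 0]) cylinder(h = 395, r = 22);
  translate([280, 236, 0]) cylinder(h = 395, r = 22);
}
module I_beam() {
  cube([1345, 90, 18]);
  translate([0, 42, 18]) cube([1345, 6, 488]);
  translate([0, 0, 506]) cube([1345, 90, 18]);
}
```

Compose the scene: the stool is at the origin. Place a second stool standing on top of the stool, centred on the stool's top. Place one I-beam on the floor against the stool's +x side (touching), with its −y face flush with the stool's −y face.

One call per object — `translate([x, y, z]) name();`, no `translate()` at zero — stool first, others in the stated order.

stool();
translate([11, 27, 399]) stool_2();
translate([324, 0, 0]) I_beam();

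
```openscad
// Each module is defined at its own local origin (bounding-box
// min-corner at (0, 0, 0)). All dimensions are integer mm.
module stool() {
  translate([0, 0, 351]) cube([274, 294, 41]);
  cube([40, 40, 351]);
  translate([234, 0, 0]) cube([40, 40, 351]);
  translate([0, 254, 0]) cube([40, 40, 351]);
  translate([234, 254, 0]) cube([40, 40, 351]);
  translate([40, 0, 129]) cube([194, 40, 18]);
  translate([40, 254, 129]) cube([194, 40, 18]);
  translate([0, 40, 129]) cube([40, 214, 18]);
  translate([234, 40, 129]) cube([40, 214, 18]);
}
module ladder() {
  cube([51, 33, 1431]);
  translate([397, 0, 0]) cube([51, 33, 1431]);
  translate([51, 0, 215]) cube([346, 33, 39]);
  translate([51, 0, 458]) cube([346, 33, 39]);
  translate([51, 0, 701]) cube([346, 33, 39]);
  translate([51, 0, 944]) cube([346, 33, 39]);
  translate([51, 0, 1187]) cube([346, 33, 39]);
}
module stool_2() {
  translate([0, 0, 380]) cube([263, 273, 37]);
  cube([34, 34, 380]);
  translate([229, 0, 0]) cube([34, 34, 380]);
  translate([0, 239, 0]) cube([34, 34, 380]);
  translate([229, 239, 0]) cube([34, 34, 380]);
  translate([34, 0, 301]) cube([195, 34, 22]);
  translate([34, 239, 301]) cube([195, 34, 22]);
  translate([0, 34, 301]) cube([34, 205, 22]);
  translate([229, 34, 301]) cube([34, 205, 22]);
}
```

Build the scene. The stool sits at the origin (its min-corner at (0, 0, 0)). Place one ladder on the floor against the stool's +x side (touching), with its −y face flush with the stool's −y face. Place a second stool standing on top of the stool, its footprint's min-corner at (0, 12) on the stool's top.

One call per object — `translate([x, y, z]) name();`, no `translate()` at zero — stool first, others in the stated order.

stool();
translate([274, 0, 0]) ladder();
translate([0, 12, 392]) stool_2();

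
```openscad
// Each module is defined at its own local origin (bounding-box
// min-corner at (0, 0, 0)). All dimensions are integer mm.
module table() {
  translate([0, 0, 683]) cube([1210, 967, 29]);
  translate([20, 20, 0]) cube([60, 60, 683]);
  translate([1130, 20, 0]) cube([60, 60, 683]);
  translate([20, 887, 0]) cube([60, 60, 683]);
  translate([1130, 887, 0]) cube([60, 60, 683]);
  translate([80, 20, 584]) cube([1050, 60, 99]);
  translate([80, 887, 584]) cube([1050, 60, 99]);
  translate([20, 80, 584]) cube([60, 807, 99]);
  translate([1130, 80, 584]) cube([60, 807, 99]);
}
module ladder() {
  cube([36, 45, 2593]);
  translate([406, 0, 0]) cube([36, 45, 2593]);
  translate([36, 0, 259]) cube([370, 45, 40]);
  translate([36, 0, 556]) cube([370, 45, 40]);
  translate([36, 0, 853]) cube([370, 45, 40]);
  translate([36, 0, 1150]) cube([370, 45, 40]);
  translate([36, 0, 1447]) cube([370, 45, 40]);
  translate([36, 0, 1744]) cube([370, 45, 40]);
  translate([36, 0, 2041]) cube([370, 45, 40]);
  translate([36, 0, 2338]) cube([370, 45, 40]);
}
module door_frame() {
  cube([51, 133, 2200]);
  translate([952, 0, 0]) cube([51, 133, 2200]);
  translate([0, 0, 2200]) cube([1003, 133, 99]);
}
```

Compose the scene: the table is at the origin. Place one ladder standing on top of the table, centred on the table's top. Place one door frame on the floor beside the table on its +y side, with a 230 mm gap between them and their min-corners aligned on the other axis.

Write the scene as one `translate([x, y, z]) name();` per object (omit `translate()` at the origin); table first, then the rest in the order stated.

table();
translate([384, 461, 712]) ladder();
translate([0, 1197, 0]) door_frame();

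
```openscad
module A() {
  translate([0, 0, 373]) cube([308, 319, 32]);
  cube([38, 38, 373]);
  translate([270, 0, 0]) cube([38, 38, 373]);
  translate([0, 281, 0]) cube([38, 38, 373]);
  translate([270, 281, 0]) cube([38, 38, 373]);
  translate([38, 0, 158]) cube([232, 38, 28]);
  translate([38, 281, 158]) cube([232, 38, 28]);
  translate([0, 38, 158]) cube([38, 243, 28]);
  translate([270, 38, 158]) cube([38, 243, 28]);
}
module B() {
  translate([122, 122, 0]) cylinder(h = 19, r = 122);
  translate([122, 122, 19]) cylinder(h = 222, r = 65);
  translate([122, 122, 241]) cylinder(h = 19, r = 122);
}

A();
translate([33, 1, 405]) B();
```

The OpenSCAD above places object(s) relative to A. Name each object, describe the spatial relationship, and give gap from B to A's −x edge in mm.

The spool's min-x is at 33; the stool's min-x is 0; gap = 33 mm.

A is a stool. B is a spool. The spool is on top of the stool. The gap from the spool to the stool's −x edge is 33 mm.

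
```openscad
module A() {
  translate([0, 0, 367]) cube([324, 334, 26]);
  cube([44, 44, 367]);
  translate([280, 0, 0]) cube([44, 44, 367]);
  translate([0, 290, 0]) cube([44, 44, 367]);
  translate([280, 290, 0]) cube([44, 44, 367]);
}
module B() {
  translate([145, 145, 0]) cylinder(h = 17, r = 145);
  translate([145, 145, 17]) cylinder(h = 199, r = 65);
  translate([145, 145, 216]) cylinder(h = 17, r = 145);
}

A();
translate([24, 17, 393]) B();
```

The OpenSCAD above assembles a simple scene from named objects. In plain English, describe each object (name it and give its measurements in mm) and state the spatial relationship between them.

A is a simple wooden stool: a rectangular seat 324 mm (x) by 334 mm (y), 26 mm thick, top face at z = 393 mm, on four square legs, each 44×44 mm in cross-section. The legs rest on z = 0, each flush with a corner of the seat.

B is a spool: two coaxial disc flanges of radius 145 mm and thickness 17 mm, joined by a core cylinder of radius 65 mm and height 199 mm. The lower flange rests on z = 0 and the three cylinders share a vertical axis.

The spool is on top of the stool.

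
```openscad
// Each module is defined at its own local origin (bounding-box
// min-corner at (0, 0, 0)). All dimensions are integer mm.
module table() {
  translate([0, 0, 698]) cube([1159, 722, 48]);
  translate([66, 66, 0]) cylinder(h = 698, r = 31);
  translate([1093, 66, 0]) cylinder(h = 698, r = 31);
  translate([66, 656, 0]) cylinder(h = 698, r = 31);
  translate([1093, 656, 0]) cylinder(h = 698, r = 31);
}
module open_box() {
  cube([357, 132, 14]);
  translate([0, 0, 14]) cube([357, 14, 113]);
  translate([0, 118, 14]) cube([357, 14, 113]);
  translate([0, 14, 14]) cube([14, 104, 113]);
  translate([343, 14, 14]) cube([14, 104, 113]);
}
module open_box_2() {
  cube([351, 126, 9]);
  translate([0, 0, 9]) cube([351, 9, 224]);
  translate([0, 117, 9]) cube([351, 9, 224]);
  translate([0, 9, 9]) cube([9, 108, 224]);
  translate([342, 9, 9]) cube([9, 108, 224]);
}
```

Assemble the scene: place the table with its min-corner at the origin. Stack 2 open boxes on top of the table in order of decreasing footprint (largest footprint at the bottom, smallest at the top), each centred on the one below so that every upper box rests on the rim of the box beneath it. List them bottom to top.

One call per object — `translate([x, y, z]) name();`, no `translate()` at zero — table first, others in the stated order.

table();
translate([401, 295, 746]) open_box();
translate([404, 298, 873]) open_box_2();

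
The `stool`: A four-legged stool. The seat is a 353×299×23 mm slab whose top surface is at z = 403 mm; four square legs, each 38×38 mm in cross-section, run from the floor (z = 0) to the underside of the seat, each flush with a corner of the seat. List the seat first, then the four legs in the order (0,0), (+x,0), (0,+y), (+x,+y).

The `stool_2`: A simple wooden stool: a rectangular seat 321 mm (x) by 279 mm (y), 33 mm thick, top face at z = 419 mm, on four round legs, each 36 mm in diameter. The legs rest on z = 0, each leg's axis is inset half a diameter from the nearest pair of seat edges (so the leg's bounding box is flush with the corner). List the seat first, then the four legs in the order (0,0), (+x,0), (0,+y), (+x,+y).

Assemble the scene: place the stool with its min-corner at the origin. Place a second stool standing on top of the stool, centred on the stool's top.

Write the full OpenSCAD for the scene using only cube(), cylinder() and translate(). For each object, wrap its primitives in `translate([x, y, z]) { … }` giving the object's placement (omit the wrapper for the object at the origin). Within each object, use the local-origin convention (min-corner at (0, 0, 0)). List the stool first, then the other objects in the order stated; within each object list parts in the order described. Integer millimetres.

translate([0, 0, 380]) cube([353, 299, 23]);
cube([38, 38, 380]);
translate([315, 0, 0]) cube([38, 38, 380]);
translate([0, 261, 0]) cube([38, 38, 380]);
translate([315, 261, 0]) cube([38, 38, 380]);
translate([16, 10, 403]) {
  translate([0, 0, 386]) cube([321, 279, 33]);
  translate([18, 18, 0]) cylinder(h = 386, r = 18);
  translate([303, 18, 0]) cylinder(h = 386, r = 18);
  translate([18, 261, 0]) cylinder(h = 386, r = 18);
  translate([303, 261, 0]) cylinder(h = 386, r = 18);
}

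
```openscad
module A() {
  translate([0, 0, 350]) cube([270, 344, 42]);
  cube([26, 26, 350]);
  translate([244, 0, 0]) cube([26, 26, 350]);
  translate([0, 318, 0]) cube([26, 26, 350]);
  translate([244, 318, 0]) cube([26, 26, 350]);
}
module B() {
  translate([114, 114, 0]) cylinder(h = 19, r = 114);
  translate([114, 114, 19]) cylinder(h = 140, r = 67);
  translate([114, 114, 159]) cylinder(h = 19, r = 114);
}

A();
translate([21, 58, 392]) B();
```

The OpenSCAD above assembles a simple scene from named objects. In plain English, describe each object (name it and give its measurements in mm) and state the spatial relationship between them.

A is a simple wooden stool: a rectangular seat 270 mm (x) by 344 mm (y), 42 mm thick, top face at z = 392 mm, on four square legs, each 26×26 mm in cross-section. The legs rest on z = 0, each flush with a corner of the seat.

B is a spool: two coaxial disc flanges of radius 114 mm and thickness 19 mm, joined by a core cylinder of radius 67 mm and height 140 mm. The lower flange rests on z = 0 and the three cylinders share a vertical axis.

The spool is on top of the stool, centred.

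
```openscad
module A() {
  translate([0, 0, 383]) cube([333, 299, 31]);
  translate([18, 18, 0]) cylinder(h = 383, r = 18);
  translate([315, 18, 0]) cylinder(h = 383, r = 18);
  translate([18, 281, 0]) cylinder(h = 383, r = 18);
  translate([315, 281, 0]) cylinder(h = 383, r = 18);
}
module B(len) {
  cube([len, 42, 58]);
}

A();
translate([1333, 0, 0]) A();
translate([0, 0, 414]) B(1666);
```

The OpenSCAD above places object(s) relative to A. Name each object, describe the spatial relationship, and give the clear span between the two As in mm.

A is a stool. B is a beam. A beam spans the tops of two stools. The clear span between the two stools is 1000 mm.

Second stool starts at x = 1333; first ends at x = 333; clear span = 1333 − 333 = 1000 mm.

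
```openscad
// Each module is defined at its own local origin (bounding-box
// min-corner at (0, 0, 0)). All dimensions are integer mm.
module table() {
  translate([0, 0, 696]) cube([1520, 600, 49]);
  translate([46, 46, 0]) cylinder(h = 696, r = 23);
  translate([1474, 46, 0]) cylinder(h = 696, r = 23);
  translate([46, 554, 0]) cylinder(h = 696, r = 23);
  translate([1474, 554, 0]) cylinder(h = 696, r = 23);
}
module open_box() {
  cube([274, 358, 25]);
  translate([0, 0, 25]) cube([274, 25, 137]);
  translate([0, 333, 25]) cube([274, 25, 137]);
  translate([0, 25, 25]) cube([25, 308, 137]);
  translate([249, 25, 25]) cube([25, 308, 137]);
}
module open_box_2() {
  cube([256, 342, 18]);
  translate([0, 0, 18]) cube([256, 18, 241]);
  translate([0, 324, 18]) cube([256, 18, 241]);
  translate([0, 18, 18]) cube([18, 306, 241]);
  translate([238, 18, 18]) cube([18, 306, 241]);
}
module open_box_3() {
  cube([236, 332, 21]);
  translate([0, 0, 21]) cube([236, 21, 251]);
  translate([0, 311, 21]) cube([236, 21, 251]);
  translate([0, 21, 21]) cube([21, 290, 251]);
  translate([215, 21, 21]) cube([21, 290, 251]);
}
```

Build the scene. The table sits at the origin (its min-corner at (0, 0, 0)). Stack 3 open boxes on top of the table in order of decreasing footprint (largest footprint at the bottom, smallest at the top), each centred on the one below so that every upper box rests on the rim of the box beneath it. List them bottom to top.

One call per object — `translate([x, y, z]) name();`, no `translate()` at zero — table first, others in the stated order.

table();
translate([623, 121, 745]) open_box();
translate([632, 129, 907]) open_box_2();
translate([642, 134, 1166]) open_box_3();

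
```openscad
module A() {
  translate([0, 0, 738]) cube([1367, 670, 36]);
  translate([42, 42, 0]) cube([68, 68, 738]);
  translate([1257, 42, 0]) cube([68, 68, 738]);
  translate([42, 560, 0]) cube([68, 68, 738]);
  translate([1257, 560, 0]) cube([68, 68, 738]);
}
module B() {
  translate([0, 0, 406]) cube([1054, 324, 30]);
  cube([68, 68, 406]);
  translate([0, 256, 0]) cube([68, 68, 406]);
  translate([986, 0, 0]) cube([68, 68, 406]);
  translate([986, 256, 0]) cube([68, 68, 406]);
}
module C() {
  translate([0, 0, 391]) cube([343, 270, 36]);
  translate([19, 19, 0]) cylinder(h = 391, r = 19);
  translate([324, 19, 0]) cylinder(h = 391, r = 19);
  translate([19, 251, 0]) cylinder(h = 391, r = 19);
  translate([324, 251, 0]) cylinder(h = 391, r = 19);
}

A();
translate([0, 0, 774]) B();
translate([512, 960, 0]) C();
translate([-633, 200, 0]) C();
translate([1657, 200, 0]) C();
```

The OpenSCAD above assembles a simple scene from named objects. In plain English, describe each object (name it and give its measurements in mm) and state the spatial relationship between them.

A is a rectangular dining table. The top is 1367×670×36 mm with its upper surface at z = 774 mm. It stands on four 68×68 mm square legs, each inset 42 mm from the nearest pair of top edges, running from the floor to the underside of the top.

B is a long wooden bench with a 1054 mm (x) × 324 mm (y) seat, 30 mm thick, its top surface 436 mm above the floor. Four 68 mm square legs at the seat corners, flush with the edges, run from z = 0 to the seat underside.

C is a four-legged stool. The seat is 343×270 mm, 36 mm thick, top at z = 427 mm. It stands on four round legs, each 38 mm in diameter, from z = 0 to the seat underside, each leg's axis is inset half a diameter from the nearest pair of seat edges (so the leg's bounding box is flush with the corner).

The bench is on top of the table. Three stools sit around the table at the +y, −x, +x sides.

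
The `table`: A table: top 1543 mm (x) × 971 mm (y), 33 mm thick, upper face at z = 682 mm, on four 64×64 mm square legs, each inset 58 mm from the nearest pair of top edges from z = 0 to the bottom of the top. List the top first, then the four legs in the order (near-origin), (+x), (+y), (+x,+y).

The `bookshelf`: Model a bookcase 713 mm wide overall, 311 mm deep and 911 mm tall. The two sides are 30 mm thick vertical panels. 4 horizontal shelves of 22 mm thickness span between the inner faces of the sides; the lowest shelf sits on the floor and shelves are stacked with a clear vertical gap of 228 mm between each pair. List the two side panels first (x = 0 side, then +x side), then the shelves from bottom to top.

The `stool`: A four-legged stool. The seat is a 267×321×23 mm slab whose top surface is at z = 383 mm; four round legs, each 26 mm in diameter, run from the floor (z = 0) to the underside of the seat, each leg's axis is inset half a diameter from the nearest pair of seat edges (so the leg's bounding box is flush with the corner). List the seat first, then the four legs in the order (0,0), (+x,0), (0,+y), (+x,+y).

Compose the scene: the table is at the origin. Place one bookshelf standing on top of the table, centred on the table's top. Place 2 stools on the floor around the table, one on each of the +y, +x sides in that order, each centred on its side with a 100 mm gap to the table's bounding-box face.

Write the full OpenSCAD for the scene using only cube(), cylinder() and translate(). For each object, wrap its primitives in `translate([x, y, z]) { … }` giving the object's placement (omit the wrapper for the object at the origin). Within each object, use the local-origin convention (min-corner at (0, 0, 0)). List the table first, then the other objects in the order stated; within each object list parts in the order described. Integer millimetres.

translate([0, 0, 649]) cube([1543, 971, 33]);
translate([58, 58, 0]) cube([64, 64, 649]);
translate([1421, 58, 0]) cube([64, 64, 649]);
translate([58, 849, 0]) cube([64, 64, 649]);
translate([1421, 849, 0]) cube([64, 64, 649]);
translate([415, 330, 682]) {
  cube([30, 311, 911]);
  translate([683, 0, 0]) cube([30, 311, 911]);
  translate([30, 0, 0]) cube([653, 311, 22]);
  translate([30, 0, 250]) cube([653, 311, 22]);
  translate([30, 0, 500]) cube([653, 311, 22]);
  translate([30, 0, 750]) cube([653, 311, 22]);
}
translate([638, 1071, 0]) {
  translate([0, 0, 360]) cube([267, 321, 23]);
  translate([13, 13, 0]) cylinder(h = 360, r = 13);
  translate([254, 13, 0]) cylinder(h = 360, r = 13);
  translate([13, 308, 0]) cylinder(h = 360, r = 13);
  translate([254, 308, 0]) cylinder(h = 360, r = 13);
}
translate([1643, 325, 0]) {
  translate([0, 0, 360]) cube([267, 321, 23]);
  translate([13, 13, 0]) cylinder(h = 360, r = 13);
  translate([254, 13, 0]) cylinder(h = 360, r = 13);
  translate([13, 308, 0]) cylinder(h = 360, r = 13);
  translate([254, 308, 0]) cylinder(h = 360, r = 13);
}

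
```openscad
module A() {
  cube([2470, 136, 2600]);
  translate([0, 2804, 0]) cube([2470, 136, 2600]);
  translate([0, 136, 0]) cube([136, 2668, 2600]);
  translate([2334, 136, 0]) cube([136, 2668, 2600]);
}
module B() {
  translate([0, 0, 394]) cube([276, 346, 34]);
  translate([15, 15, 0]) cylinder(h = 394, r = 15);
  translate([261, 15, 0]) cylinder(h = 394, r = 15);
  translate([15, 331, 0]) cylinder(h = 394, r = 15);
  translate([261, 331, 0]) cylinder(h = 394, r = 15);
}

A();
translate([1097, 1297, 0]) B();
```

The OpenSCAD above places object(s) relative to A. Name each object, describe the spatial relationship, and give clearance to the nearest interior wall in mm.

Clearances: x = 961, y = 1161; minimum 961 mm.

A is a house frame. B is a stool. The stool sits inside the house frame, centred. The clearance to the nearest interior wall is 961 mm.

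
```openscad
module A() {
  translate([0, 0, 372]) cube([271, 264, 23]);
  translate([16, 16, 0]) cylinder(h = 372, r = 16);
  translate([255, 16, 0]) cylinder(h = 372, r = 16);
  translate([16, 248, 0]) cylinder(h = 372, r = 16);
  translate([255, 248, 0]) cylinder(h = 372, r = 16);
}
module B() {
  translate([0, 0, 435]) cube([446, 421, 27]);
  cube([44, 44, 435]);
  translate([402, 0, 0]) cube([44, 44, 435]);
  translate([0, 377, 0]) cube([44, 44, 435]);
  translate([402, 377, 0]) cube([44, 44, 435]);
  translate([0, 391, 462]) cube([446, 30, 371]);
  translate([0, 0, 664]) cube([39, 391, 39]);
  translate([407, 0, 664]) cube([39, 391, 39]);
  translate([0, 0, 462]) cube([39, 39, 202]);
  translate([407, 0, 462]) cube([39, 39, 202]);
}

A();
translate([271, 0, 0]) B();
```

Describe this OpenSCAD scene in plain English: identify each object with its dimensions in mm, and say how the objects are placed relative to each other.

A is a four-legged stool. The seat is a 271×264×23 mm slab whose top surface is at z = 395 mm; four round legs, each 32 mm in diameter, run from the floor (z = 0) to the underside of the seat, each leg's axis is inset half a diameter from the nearest pair of seat edges (so the leg's bounding box is flush with the corner).

B is a chair: 446×421 mm seat, 27 mm thick, top at z = 462 mm, on four 44 mm square corner legs flush with the seat edges. A 30 mm thick backrest slab spans the full seat width, extending 371 mm above the seat top, its back face flush with the seat's +y edge. Two armrests of 39×39 mm section run along each side from the seat's front edge to the front of the backrest, top faces 241 mm above the seat top and outer faces flush with the seat's x-edges; a 39×39 mm post under the front of each armrest stands on the seat at the front corner.

The chair is against the stool's +x side, with their −y faces flush.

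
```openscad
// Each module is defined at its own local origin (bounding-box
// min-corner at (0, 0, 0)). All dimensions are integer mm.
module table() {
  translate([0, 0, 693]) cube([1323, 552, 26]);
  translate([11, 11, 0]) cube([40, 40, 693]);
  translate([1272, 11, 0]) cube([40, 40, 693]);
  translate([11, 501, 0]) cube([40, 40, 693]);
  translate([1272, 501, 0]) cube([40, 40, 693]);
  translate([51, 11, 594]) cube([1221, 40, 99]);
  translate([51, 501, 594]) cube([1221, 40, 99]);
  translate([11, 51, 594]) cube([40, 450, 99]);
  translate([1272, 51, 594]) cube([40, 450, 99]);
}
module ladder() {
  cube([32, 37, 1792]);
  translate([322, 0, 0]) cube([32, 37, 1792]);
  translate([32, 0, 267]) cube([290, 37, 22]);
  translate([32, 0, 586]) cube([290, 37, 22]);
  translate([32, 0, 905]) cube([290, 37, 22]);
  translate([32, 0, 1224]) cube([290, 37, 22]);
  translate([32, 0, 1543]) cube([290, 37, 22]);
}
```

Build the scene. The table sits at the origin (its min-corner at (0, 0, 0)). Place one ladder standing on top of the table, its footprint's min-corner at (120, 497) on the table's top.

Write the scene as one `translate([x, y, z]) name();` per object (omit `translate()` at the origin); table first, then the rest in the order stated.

table();
translate([120, 497, 719]) ladder();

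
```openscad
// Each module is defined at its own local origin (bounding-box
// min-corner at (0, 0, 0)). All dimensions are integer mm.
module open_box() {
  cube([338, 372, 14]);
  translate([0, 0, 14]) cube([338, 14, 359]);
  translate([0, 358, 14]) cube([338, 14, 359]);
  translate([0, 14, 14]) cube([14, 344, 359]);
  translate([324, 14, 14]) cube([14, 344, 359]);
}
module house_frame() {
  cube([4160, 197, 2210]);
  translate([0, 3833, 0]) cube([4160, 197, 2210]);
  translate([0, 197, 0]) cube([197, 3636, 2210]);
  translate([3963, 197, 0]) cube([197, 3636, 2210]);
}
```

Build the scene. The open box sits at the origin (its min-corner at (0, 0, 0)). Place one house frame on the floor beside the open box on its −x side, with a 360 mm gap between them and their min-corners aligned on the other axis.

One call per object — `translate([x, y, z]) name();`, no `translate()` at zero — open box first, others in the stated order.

open_box();
translate([-4520, 0, 0]) house_frame();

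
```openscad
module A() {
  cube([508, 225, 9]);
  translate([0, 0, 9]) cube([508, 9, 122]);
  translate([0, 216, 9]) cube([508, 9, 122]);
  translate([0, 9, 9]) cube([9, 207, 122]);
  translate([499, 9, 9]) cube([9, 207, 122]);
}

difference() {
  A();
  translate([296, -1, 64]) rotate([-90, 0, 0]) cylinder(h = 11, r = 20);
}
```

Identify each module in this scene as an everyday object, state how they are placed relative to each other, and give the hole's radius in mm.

A is an open box. The open box has a circular hole through its front wall. The hole's radius is 20 mm.

The subtracted cylinder has r = 20 mm.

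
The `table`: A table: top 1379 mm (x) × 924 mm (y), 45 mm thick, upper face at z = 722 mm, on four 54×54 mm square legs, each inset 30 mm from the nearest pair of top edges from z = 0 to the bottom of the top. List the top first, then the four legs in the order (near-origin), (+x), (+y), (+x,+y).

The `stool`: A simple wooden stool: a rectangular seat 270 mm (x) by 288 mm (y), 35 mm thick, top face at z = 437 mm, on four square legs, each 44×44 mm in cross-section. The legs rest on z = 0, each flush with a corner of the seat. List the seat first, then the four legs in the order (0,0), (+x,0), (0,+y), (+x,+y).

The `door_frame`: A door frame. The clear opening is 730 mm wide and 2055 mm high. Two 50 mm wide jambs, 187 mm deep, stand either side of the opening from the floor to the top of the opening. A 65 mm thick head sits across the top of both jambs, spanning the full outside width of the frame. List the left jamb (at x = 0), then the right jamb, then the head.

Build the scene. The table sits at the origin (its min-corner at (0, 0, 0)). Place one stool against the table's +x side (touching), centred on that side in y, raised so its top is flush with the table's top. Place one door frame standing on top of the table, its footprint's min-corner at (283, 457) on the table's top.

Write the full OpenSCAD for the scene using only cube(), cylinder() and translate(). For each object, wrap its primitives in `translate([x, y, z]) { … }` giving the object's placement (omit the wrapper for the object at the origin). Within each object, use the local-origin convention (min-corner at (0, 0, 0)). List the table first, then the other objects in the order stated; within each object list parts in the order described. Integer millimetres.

translate([0, 0, 677]) cube([1379, 924, 45]);
translate([30, 30, 0]) cube([54, 54, 677]);
translate([1295, 30, 0]) cube([54, 54, 677]);
translate([30, 840, 0]) cube([54, 54, 677]);
translate([1295, 840, 0]) cube([54, 54, 677]);
translate([1379, 318, 285]) {
  translate([0, 0, 402]) cube([270, 288, 35]);
  cube([44, 44, 402]);
  translate([226, 0, 0]) cube([44, 44, 402]);
  translate([0, 244, 0]) cube([44, 44, 402]);
  translate([226, 244, 0]) cube([44, 44, 402]);
}
translate([283, 457, 722]) {
  cube([50, 187, 2055]);
  translate([780, 0, 0]) cube([50, 187, 2055]);
  translate([0, 0, 2055]) cube([830, 187, 65]);
}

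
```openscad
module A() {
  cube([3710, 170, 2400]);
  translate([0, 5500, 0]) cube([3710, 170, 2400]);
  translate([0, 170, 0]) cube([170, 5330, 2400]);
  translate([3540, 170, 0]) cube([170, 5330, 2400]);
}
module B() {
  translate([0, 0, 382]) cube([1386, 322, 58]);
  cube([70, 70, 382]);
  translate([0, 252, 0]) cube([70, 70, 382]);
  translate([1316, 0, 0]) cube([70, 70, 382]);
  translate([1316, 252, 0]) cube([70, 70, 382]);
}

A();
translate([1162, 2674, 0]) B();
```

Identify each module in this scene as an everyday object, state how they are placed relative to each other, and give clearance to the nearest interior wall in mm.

A is a house frame. B is a bench. The bench sits inside the house frame, centred. The clearance to the nearest interior wall is 992 mm.

Clearances: x = 992, y = 2504; minimum 992 mm.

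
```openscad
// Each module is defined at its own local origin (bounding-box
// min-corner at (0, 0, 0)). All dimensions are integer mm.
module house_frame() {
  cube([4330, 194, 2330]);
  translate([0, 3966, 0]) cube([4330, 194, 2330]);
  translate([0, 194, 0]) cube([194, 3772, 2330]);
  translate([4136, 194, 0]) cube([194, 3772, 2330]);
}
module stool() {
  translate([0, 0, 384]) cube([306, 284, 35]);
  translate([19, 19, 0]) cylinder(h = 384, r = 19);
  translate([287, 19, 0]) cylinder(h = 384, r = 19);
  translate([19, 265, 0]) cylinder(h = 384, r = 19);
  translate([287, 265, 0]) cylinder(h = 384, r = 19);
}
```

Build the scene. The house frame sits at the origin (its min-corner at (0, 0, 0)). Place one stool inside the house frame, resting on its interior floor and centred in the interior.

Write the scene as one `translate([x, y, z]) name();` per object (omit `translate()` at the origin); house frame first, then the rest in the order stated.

house_frame();
translate([2012, 1938, 0]) stool();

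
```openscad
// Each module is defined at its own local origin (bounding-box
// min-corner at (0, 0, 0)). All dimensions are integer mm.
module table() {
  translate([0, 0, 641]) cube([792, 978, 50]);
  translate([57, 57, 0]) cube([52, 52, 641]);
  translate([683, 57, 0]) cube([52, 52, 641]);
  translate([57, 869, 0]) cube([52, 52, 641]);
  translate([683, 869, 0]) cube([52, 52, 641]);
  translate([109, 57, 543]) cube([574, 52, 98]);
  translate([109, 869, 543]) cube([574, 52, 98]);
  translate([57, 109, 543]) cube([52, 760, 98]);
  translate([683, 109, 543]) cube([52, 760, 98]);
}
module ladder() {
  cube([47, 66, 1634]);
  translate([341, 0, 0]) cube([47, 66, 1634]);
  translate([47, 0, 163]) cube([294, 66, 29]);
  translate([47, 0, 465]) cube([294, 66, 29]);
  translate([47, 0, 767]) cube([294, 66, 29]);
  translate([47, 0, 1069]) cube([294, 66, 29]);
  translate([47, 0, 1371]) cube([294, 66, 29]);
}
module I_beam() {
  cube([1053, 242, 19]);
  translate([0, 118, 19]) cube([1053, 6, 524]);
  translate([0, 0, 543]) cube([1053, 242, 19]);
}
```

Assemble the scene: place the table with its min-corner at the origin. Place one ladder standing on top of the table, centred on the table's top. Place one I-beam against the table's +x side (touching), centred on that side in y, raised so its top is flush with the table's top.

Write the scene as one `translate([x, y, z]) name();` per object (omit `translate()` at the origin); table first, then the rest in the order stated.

table();
translate([202, 456, 691]) ladder();
translate([792, 368, 129]) I_beam();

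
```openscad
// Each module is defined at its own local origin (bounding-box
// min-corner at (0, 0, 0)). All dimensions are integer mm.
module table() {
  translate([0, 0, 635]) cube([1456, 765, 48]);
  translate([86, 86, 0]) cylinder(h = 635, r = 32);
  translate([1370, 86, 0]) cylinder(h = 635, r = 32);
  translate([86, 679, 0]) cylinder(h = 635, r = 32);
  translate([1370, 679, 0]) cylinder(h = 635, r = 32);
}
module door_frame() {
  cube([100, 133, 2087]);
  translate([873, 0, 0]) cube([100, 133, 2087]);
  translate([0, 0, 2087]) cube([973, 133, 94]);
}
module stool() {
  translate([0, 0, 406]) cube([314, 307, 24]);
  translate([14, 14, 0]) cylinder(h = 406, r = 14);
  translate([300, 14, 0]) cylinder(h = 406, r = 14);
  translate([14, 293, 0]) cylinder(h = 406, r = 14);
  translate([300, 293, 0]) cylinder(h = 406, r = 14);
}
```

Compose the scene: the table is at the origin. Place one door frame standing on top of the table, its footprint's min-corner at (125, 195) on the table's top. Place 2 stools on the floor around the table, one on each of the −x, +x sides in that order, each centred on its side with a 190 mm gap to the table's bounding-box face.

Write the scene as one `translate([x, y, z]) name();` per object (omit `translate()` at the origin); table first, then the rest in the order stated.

table();
translate([125, 195, 683]) door_frame();
translate([-504, 229, 0]) stool();
translate([1646, 229, 0]) stool();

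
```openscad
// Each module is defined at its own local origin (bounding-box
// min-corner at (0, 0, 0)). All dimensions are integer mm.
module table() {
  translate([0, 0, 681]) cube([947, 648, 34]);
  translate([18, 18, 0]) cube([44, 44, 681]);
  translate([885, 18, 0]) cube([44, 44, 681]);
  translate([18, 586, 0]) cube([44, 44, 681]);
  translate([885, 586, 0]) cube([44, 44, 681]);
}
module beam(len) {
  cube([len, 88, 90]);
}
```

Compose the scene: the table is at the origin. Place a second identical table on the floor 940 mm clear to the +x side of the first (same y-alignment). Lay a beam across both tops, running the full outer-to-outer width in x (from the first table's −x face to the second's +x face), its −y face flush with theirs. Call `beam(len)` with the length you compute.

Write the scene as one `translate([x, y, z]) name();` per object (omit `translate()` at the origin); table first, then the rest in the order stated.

table();
translate([1887, 0, 0]) table();
translate([0, 0, 715]) beam(2834);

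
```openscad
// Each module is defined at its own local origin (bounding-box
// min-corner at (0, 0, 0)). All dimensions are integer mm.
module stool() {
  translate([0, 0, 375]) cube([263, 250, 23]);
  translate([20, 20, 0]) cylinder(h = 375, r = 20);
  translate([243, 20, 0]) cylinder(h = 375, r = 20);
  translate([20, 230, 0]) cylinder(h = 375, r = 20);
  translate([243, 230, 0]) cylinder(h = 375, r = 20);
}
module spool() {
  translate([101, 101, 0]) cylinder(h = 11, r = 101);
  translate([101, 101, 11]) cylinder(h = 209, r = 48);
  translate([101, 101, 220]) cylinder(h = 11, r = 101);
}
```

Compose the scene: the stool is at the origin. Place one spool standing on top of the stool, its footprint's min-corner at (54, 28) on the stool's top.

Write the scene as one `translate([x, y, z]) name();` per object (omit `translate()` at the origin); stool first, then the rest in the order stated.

stool();
translate([54, 28, 398]) spool();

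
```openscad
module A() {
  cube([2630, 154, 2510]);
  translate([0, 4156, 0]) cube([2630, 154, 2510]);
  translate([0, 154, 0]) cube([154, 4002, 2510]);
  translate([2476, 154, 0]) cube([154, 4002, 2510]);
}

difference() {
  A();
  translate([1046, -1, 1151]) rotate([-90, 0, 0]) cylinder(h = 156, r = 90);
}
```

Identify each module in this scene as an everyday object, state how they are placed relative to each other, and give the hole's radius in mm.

The subtracted cylinder has r = 90 mm.

A is a house frame. The house frame has a circular hole through its front wall. The hole's radius is 90 mm.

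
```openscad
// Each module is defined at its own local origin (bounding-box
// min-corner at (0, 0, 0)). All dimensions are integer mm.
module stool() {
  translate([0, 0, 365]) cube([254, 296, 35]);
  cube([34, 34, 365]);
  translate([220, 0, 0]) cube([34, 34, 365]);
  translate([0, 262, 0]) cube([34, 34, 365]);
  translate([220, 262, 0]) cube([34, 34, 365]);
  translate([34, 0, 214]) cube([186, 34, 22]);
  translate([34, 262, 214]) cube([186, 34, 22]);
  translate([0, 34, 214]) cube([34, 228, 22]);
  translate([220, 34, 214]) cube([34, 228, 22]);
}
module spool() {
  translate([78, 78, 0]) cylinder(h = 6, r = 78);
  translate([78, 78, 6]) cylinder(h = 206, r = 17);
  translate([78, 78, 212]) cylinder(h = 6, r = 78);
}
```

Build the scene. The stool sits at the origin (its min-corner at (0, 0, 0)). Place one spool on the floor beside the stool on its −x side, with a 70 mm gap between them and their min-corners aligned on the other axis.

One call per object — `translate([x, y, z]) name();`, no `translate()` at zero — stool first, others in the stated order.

stool();
translate([-226, 0, 0]) spool();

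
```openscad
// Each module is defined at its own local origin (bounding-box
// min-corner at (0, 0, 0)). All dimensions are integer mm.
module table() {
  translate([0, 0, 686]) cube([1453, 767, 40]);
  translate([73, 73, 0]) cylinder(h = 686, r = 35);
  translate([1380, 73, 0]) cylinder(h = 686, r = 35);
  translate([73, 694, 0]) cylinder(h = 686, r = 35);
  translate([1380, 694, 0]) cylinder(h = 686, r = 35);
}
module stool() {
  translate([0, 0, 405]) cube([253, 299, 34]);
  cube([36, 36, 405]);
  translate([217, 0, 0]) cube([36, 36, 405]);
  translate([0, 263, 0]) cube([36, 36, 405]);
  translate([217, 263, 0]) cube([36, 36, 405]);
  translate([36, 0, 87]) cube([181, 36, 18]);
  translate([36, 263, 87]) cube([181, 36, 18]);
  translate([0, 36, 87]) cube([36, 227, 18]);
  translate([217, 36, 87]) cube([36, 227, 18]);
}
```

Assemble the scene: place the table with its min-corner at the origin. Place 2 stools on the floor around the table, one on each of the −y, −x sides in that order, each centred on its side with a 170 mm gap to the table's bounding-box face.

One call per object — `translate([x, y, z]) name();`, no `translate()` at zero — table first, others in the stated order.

table();
translate([600, -469, 0]) stool();
translate([-423, 234, 0]) stool();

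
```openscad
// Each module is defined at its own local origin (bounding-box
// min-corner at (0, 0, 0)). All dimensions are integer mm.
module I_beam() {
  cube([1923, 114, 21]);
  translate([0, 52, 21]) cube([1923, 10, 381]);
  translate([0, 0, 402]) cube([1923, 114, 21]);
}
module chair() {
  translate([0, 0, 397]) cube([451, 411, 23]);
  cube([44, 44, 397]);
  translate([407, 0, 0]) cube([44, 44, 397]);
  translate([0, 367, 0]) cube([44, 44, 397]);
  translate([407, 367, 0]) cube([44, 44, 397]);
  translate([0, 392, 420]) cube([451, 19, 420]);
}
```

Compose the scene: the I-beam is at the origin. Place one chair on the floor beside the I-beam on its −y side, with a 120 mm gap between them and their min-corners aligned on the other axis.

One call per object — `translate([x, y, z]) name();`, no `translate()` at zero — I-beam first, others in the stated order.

I_beam();
translate([0, -531, 0]) chair();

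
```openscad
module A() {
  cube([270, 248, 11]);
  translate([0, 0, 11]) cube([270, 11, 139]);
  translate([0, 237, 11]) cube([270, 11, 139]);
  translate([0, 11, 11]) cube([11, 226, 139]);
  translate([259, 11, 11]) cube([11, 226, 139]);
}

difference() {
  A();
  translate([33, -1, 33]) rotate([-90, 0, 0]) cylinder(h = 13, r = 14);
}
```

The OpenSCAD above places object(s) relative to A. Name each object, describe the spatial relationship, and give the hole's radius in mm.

The subtracted cylinder has r = 14 mm.

A is an open box. The open box has a circular hole through its front wall. The hole's radius is 14 mm.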